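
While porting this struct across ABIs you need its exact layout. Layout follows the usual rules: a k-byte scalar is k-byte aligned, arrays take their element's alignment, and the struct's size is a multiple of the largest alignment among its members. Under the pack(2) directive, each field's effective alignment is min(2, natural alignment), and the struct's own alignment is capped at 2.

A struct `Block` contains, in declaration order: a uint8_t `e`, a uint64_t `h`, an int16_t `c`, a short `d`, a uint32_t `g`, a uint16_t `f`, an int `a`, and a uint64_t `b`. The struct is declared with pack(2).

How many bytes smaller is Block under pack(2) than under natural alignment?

8

natural layout:
  @0: e [1B, align 1] → 1
  +7 pad (align 8)
  @8: h [8B, align 8] → 16
  @16: c [2B, align 2] → 18
  @18: d [2B, align 2] → 20
  @20: g [4B, align 4] → 24
  @24: f [2B, align 2] → 26
  +2 pad (align 4)
  @28: a [4B, align 4] → 32
  @32: b [8B, align 8] → 40
  size 40, align 8
packed(2) layout:
  @0: e [1B, align 1] → 1
  +1 pad (align 2)
  @2: h [8B, align 2] → 10
  @10: c [2B, align 2] → 12
  @12: d [2B, align 2] → 14
  @14: g [4B, align 2] → 18
  @18: f [2B, align 2] → 20
  @20: a [4B, align 2] → 24
  @24: b [8B, align 2] → 32
  size 32, align 2
40 − 32 = 8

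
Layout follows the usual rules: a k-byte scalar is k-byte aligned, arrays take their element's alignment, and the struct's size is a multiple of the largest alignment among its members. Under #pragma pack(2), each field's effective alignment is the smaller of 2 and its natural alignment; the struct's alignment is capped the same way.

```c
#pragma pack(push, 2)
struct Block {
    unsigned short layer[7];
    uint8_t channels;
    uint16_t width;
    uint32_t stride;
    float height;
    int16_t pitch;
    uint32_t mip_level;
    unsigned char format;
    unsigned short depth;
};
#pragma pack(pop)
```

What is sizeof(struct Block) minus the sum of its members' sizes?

2

layer at 0 (size 14, align 2) → ends 14
channels at 14 (size 1, align 1) → ends 15
pad 1 to align 2 for width
width at 16 (size 2, align 2) → ends 18
stride at 18 (size 4, align 2) → ends 22
height at 22 (size 4, align 2) → ends 26
pitch at 26 (size 2, align 2) → ends 28
mip_level at 28 (size 4, align 2) → ends 32
format at 32 (size 1, align 1) → ends 33
pad 1 to align 2 for depth
depth at 34 (size 2, align 2) → ends 36
total 36 bytes, alignment 2
data bytes 34, size 36 → padding 2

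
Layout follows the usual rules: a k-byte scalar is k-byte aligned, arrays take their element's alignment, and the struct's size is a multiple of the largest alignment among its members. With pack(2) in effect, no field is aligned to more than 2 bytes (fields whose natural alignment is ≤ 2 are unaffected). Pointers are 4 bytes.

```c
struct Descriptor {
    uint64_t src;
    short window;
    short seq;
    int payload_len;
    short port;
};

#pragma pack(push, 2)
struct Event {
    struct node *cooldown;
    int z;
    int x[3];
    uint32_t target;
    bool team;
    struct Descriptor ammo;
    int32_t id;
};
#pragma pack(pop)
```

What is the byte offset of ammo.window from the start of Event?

34

Descriptor: 0..8  src  (8B, 8-aligned); 8..10  window  (2B, 2-aligned); 10..12  seq  (2B, 2-aligned); 12..16  payload_len  (4B, 4-aligned); 16..18  port  (2B, 2-aligned); 18..24  -- tail padding (6B); sizeof = 24, alignof = 8
0..4  cooldown  (4B, 2-aligned)
4..8  z  (4B, 2-aligned)
8..20  x  (12B, 2-aligned)
20..24  target  (4B, 2-aligned)
24..25  team  (1B, 1-aligned)
25..26  -- padding (1B)
26..50  ammo  (24B, 2-aligned)
within Descriptor: window at 8
26 + 8 = 34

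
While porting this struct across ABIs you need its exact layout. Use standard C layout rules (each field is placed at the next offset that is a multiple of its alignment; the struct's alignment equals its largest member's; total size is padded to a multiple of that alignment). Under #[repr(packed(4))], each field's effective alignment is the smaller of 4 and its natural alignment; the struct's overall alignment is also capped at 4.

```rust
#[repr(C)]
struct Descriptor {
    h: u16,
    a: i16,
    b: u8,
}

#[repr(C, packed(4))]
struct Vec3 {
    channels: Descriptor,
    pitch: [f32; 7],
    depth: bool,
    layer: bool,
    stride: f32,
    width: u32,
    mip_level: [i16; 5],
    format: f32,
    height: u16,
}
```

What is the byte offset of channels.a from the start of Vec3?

Descriptor: h at 0 (size 2, align 2) → ends 2; a at 2 (size 2, align 2) → ends 4; b at 4 (size 1, align 1) → ends 5; tail pad 1 to reach multiple of 2; total 6 bytes, alignment 2
channels at 0 (size 6, align 2) → ends 6
within Descriptor: a at 2
0 + 2 = 2

2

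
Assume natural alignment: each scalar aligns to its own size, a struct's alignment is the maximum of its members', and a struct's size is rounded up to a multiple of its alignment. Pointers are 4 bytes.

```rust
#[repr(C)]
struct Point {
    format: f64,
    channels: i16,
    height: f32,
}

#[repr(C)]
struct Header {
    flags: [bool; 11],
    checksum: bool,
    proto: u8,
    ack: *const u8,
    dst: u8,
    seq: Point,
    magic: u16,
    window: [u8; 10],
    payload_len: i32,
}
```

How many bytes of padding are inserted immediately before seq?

Point: format at 0 (size 8, align 8) → ends 8; channels at 8 (size 2, align 2) → ends 10; pad 2 to align 4 for height; height at 12 (size 4, align 4) → ends 16; total 16 bytes, alignment 8
flags at 0 (size 11, align 1) → ends 11
checksum at 11 (size 1, align 1) → ends 12
proto at 12 (size 1, align 1) → ends 13
pad 3 to align 4 for ack
ack at 16 (size 4, align 4) → ends 20
dst at 20 (size 1, align 1) → ends 21
pad 3 to align 8 for seq
seq at 24 (size 16, align 8) → ends 40

3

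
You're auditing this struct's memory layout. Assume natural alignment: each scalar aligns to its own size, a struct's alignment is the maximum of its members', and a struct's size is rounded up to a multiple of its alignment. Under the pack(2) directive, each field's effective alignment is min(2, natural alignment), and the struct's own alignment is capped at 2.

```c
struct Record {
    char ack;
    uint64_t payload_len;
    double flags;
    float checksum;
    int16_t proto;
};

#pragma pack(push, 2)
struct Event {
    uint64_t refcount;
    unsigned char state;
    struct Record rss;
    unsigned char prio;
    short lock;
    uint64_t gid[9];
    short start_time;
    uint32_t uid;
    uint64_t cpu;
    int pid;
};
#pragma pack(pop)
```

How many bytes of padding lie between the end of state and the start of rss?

Record: @0: ack [1B, align 1] → 1; +7 pad (align 8); @8: payload_len [8B, align 8] → 16; @16: flags [8B, align 8] → 24; @24: checksum [4B, align 4] → 28; @28: proto [2B, align 2] → 30; +2 tail pad (align 8); size 32, align 8
@0: refcount [8B, align 2] → 8
@8: state [1B, align 1] → 9
+1 pad (align 2)
@10: rss [32B, align 2] → 42

1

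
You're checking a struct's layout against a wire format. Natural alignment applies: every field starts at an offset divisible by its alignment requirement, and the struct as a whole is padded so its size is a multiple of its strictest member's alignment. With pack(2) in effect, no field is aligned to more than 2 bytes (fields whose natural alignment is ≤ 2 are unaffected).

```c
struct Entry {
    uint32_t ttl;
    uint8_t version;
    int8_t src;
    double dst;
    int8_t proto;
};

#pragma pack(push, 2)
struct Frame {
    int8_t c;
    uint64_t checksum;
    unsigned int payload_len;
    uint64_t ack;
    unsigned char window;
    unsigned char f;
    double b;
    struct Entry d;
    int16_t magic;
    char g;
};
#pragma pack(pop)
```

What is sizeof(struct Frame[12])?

720

Entry: 0..4  ttl  (4B, 4-aligned); 4..5  version  (1B, 1-aligned); 5..6  src  (1B, 1-aligned); 6..8  -- padding (2B); 8..16  dst  (8B, 8-aligned); 16..17  proto  (1B, 1-aligned); 17..24  -- tail padding (7B); sizeof = 24, alignof = 8
0..1  c  (1B, 1-aligned)
1..2  -- padding (1B)
2..10  checksum  (8B, 2-aligned)
10..14  payload_len  (4B, 2-aligned)
14..22  ack  (8B, 2-aligned)
22..23  window  (1B, 1-aligned)
23..24  f  (1B, 1-aligned)
24..32  b  (8B, 2-aligned)
32..56  d  (24B, 2-aligned)
56..58  magic  (2B, 2-aligned)
58..59  g  (1B, 1-aligned)
59..60  -- tail padding (1B)
sizeof = 60, alignof = 2
array of 12: 12 × 60 = 720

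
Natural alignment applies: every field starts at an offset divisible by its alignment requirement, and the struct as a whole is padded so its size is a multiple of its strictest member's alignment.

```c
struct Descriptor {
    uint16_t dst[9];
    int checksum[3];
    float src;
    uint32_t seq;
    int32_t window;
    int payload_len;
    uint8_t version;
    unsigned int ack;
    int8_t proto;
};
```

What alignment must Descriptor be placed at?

4

member alignments: dst=2, checksum=4, src=4, seq=4, window=4, payload_len=4, version=1, ack=4, proto=1
max = 4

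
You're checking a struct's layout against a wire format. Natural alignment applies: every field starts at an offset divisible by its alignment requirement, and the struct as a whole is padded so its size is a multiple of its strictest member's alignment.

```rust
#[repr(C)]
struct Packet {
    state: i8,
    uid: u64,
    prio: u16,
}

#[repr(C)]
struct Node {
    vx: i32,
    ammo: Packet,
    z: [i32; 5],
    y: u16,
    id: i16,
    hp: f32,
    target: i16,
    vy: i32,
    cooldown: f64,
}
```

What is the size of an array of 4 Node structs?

Packet: @0: state [1B, align 1] → 1; +7 pad (align 8); @8: uid [8B, align 8] → 16; @16: prio [2B, align 2] → 18; +6 tail pad (align 8); size 24, align 8
@0: vx [4B, align 4] → 4
+4 pad (align 8)
@8: ammo [24B, align 8] → 32
@32: z [20B, align 4] → 52
@52: y [2B, align 2] → 54
@54: id [2B, align 2] → 56
@56: hp [4B, align 4] → 60
@60: target [2B, align 2] → 62
+2 pad (align 4)
@64: vy [4B, align 4] → 68
+4 pad (align 8)
@72: cooldown [8B, align 8] → 80
size 80, align 8
array of 4: 4 × 80 = 320

320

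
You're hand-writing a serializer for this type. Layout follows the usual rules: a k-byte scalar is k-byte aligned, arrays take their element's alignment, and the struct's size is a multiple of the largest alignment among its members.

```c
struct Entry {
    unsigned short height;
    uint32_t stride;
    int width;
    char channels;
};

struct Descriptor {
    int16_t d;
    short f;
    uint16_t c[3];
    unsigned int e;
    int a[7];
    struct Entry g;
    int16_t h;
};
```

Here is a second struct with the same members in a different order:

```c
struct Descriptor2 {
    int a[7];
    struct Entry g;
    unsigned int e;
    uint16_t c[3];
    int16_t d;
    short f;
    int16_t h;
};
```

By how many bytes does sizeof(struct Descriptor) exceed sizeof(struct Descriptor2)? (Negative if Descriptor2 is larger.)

4

Entry: 0..2  height  (2B, 2-aligned); 2..4  -- padding (2B); 4..8  stride  (4B, 4-aligned); 8..12  width  (4B, 4-aligned); 12..13  channels  (1B, 1-aligned); 13..16  -- tail padding (3B); sizeof = 16, alignof = 4
0..2  d  (2B, 2-aligned)
2..4  f  (2B, 2-aligned)
4..10  c  (6B, 2-aligned)
10..12  -- padding (2B)
12..16  e  (4B, 4-aligned)
16..44  a  (28B, 4-aligned)
44..60  g  (16B, 4-aligned)
60..62  h  (2B, 2-aligned)
62..64  -- tail padding (2B)
sizeof = 64, alignof = 4
— Descriptor2 —
0..28  a  (28B, 4-aligned)
28..44  g  (16B, 4-aligned)
44..48  e  (4B, 4-aligned)
48..54  c  (6B, 2-aligned)
54..56  d  (2B, 2-aligned)
56..58  f  (2B, 2-aligned)
58..60  h  (2B, 2-aligned)
sizeof = 60, alignof = 4
64 − 60 = 4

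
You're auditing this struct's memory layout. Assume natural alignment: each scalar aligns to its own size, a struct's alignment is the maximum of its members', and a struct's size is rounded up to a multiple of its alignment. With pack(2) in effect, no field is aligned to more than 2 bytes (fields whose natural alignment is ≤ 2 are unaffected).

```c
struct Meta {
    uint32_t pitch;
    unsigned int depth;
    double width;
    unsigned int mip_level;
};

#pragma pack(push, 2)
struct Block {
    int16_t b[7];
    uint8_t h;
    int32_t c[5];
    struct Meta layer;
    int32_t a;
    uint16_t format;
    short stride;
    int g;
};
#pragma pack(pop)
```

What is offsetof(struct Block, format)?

Meta: @0: pitch [4B, align 4] → 4; @4: depth [4B, align 4] → 8; @8: width [8B, align 8] → 16; @16: mip_level [4B, align 4] → 20; +4 tail pad (align 8); size 24, align 8
@0: b [14B, align 2] → 14
@14: h [1B, align 1] → 15
+1 pad (align 2)
@16: c [20B, align 2] → 36
@36: layer [24B, align 2] → 60
@60: a [4B, align 2] → 64
@64: format [2B, align 2] → 66

64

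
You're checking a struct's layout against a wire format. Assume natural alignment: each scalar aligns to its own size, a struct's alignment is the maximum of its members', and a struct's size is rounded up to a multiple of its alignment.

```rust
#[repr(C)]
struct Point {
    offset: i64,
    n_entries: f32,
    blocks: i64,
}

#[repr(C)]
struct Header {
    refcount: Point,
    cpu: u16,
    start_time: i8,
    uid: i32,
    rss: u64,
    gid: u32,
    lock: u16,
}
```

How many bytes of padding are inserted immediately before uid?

Point: offset at 0 (size 8, align 8) → ends 8; n_entries at 8 (size 4, align 4) → ends 12; pad 4 to align 8 for blocks; blocks at 16 (size 8, align 8) → ends 24; total 24 bytes, alignment 8
refcount at 0 (size 24, align 8) → ends 24
cpu at 24 (size 2, align 2) → ends 26
start_time at 26 (size 1, align 1) → ends 27
pad 1 to align 4 for uid
uid at 28 (size 4, align 4) → ends 32

1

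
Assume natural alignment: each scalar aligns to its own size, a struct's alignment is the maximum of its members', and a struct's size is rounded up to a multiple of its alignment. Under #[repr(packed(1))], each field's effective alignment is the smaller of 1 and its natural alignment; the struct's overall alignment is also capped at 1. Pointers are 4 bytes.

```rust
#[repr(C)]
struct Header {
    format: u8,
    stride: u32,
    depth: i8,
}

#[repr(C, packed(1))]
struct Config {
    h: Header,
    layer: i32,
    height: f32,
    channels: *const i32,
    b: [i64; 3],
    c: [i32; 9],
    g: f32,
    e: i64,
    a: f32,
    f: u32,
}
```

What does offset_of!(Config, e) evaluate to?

88

Header: @0: format [1B, align 1] → 1; +3 pad (align 4); @4: stride [4B, align 4] → 8; @8: depth [1B, align 1] → 9; +3 tail pad (align 4); size 12, align 4
@0: h [12B, align 1] → 12
@12: layer [4B, align 1] → 16
@16: height [4B, align 1] → 20
@20: channels [4B, align 1] → 24
@24: b [24B, align 1] → 48
@48: c [36B, align 1] → 84
@84: g [4B, align 1] → 88
@88: e [8B, align 1] → 96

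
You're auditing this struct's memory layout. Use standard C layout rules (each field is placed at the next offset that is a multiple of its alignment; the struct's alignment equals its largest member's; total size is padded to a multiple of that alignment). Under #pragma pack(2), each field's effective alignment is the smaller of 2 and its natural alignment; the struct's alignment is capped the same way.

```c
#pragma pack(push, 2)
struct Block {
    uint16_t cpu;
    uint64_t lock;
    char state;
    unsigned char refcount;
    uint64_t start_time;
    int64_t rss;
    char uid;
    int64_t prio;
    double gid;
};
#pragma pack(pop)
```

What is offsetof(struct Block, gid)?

38

cpu at 0 (size 2, align 2) → ends 2
lock at 2 (size 8, align 2) → ends 10
state at 10 (size 1, align 1) → ends 11
refcount at 11 (size 1, align 1) → ends 12
start_time at 12 (size 8, align 2) → ends 20
rss at 20 (size 8, align 2) → ends 28
uid at 28 (size 1, align 1) → ends 29
pad 1 to align 2 for prio
prio at 30 (size 8, align 2) → ends 38
gid at 38 (size 8, align 2) → ends 46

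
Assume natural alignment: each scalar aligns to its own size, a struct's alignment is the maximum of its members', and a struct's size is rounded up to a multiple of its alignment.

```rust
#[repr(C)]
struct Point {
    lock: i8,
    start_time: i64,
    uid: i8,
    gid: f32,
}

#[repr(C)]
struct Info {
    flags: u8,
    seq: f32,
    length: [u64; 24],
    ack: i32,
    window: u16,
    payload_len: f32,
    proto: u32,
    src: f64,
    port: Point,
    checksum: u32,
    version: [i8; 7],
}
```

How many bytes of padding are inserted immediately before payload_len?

Point: lock at 0 (size 1, align 1) → ends 1; pad 7 to align 8 for start_time; start_time at 8 (size 8, align 8) → ends 16; uid at 16 (size 1, align 1) → ends 17; pad 3 to align 4 for gid; gid at 20 (size 4, align 4) → ends 24; total 24 bytes, alignment 8
flags at 0 (size 1, align 1) → ends 1
pad 3 to align 4 for seq
seq at 4 (size 4, align 4) → ends 8
length at 8 (size 192, align 8) → ends 200
ack at 200 (size 4, align 4) → ends 204
window at 204 (size 2, align 2) → ends 206
pad 2 to align 4 for payload_len
payload_len at 208 (size 4, align 4) → ends 212

2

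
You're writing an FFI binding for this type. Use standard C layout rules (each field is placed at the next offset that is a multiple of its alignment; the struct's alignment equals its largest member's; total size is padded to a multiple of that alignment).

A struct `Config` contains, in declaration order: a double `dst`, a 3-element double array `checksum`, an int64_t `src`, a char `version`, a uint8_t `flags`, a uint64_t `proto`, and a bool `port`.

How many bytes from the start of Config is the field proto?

48

@0: dst [8B, align 8] → 8
@8: checksum [24B, align 8] → 32
@32: src [8B, align 8] → 40
@40: version [1B, align 1] → 41
@41: flags [1B, align 1] → 42
+6 pad (align 8)
@48: proto [8B, align 8] → 56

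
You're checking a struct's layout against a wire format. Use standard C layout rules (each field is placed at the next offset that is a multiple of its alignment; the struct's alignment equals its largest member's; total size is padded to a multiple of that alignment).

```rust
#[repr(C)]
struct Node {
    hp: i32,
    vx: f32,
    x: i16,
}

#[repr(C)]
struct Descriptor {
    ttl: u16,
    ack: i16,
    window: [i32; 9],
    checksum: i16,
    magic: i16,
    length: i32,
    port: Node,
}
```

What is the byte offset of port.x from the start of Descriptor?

Node: 0..4  hp  (4B, 4-aligned); 4..8  vx  (4B, 4-aligned); 8..10  x  (2B, 2-aligned); 10..12  -- tail padding (2B); sizeof = 12, alignof = 4
0..2  ttl  (2B, 2-aligned)
2..4  ack  (2B, 2-aligned)
4..40  window  (36B, 4-aligned)
40..42  checksum  (2B, 2-aligned)
42..44  magic  (2B, 2-aligned)
44..48  length  (4B, 4-aligned)
48..60  port  (12B, 4-aligned)
within Node: x at 8
48 + 8 = 56

56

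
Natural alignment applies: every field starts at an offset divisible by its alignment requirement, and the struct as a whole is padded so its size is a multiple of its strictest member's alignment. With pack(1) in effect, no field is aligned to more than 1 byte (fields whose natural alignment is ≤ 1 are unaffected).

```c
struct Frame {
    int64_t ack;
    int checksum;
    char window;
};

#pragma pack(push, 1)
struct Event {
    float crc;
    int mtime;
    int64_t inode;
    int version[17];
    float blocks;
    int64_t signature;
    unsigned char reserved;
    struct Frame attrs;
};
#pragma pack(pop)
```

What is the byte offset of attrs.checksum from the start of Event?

Frame: @0: ack [8B, align 8] → 8; @8: checksum [4B, align 4] → 12; @12: window [1B, align 1] → 13; +3 tail pad (align 8); size 16, align 8
@0: crc [4B, align 1] → 4
@4: mtime [4B, align 1] → 8
@8: inode [8B, align 1] → 16
@16: version [68B, align 1] → 84
@84: blocks [4B, align 1] → 88
@88: signature [8B, align 1] → 96
@96: reserved [1B, align 1] → 97
@97: attrs [16B, align 1] → 113
within Frame: checksum at 8
97 + 8 = 105

105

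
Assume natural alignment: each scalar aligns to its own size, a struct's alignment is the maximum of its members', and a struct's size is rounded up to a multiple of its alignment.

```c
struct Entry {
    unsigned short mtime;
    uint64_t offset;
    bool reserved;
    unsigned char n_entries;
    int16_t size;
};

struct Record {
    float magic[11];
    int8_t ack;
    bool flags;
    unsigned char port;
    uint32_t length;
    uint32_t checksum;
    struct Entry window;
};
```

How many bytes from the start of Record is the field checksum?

52

Entry: mtime at 0 (size 2, align 2) → ends 2; pad 6 to align 8 for offset; offset at 8 (size 8, align 8) → ends 16; reserved at 16 (size 1, align 1) → ends 17; n_entries at 17 (size 1, align 1) → ends 18; size at 18 (size 2, align 2) → ends 20; tail pad 4 to reach multiple of 8; total 24 bytes, alignment 8
magic at 0 (size 44, align 4) → ends 44
ack at 44 (size 1, align 1) → ends 45
flags at 45 (size 1, align 1) → ends 46
port at 46 (size 1, align 1) → ends 47
pad 1 to align 4 for length
length at 48 (size 4, align 4) → ends 52
checksum at 52 (size 4, align 4) → ends 56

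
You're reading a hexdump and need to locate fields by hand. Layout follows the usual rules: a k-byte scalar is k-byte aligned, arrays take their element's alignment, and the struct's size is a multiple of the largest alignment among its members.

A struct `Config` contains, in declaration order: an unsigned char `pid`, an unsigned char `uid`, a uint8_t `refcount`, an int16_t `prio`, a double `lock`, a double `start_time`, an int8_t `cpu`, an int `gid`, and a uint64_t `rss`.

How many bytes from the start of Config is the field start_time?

16

pid at 0 (size 1, align 1) → ends 1
uid at 1 (size 1, align 1) → ends 2
refcount at 2 (size 1, align 1) → ends 3
pad 1 to align 2 for prio
prio at 4 (size 2, align 2) → ends 6
pad 2 to align 8 for lock
lock at 8 (size 8, align 8) → ends 16
start_time at 16 (size 8, align 8) → ends 24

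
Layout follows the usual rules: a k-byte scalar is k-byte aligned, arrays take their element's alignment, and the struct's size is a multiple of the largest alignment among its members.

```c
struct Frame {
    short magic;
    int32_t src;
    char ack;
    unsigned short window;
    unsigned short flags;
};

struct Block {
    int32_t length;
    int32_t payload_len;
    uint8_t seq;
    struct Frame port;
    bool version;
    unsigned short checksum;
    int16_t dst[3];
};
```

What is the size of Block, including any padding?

Frame: magic at 0 (size 2, align 2) → ends 2; pad 2 to align 4 for src; src at 4 (size 4, align 4) → ends 8; ack at 8 (size 1, align 1) → ends 9; pad 1 to align 2 for window; window at 10 (size 2, align 2) → ends 12; flags at 12 (size 2, align 2) → ends 14; tail pad 2 to reach multiple of 4; total 16 bytes, alignment 4
length at 0 (size 4, align 4) → ends 4
payload_len at 4 (size 4, align 4) → ends 8
seq at 8 (size 1, align 1) → ends 9
pad 3 to align 4 for port
port at 12 (size 16, align 4) → ends 28
version at 28 (size 1, align 1) → ends 29
pad 1 to align 2 for checksum
checksum at 30 (size 2, align 2) → ends 32
dst at 32 (size 6, align 2) → ends 38
tail pad 2 to reach multiple of 4
total 40 bytes, alignment 4

40 bytes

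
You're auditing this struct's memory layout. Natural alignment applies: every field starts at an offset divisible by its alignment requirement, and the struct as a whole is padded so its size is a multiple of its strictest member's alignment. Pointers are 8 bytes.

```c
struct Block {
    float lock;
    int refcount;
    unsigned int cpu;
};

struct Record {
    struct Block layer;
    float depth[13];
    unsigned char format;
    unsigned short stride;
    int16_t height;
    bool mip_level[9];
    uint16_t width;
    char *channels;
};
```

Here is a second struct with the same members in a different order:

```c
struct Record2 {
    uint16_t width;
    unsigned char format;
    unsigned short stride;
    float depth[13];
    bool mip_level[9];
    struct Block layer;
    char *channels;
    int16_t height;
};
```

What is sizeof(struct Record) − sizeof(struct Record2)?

Block: lock at 0 (size 4, align 4) → ends 4; refcount at 4 (size 4, align 4) → ends 8; cpu at 8 (size 4, align 4) → ends 12; total 12 bytes, alignment 4
layer at 0 (size 12, align 4) → ends 12
depth at 12 (size 52, align 4) → ends 64
format at 64 (size 1, align 1) → ends 65
pad 1 to align 2 for stride
stride at 66 (size 2, align 2) → ends 68
height at 68 (size 2, align 2) → ends 70
mip_level at 70 (size 9, align 1) → ends 79
pad 1 to align 2 for width
width at 80 (size 2, align 2) → ends 82
pad 6 to align 8 for channels
channels at 88 (size 8, align 8) → ends 96
total 96 bytes, alignment 8
— Record2 —
width at 0 (size 2, align 2) → ends 2
format at 2 (size 1, align 1) → ends 3
pad 1 to align 2 for stride
stride at 4 (size 2, align 2) → ends 6
pad 2 to align 4 for depth
depth at 8 (size 52, align 4) → ends 60
mip_level at 60 (size 9, align 1) → ends 69
pad 3 to align 4 for layer
layer at 72 (size 12, align 4) → ends 84
pad 4 to align 8 for channels
channels at 88 (size 8, align 8) → ends 96
height at 96 (size 2, align 2) → ends 98
tail pad 6 to reach multiple of 8
total 104 bytes, alignment 8
96 − 104 = -8

-8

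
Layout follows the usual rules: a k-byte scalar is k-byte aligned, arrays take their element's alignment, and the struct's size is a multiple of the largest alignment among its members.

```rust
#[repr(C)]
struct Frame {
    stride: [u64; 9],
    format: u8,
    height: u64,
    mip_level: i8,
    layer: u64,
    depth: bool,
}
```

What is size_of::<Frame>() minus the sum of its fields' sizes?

0..72  stride  (72B, 8-aligned)
72..73  format  (1B, 1-aligned)
73..80  -- padding (7B)
80..88  height  (8B, 8-aligned)
88..89  mip_level  (1B, 1-aligned)
89..96  -- padding (7B)
96..104  layer  (8B, 8-aligned)
104..105  depth  (1B, 1-aligned)
105..112  -- tail padding (7B)
sizeof = 112, alignof = 8
data bytes 91, size 112 → padding 21

21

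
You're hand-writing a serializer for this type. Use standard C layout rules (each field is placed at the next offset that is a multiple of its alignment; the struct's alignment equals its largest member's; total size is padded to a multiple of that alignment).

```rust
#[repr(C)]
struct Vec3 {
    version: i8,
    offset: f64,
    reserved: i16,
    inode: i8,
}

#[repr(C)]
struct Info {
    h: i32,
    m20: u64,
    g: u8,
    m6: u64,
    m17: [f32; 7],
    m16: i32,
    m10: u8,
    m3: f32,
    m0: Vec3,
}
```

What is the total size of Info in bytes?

Vec3: @0: version [1B, align 1] → 1; +7 pad (align 8); @8: offset [8B, align 8] → 16; @16: reserved [2B, align 2] → 18; @18: inode [1B, align 1] → 19; +5 tail pad (align 8); size 24, align 8
@0: h [4B, align 4] → 4
+4 pad (align 8)
@8: m20 [8B, align 8] → 16
@16: g [1B, align 1] → 17
+7 pad (align 8)
@24: m6 [8B, align 8] → 32
@32: m17 [28B, align 4] → 60
@60: m16 [4B, align 4] → 64
@64: m10 [1B, align 1] → 65
+3 pad (align 4)
@68: m3 [4B, align 4] → 72
@72: m0 [24B, align 8] → 96
size 96, align 8

96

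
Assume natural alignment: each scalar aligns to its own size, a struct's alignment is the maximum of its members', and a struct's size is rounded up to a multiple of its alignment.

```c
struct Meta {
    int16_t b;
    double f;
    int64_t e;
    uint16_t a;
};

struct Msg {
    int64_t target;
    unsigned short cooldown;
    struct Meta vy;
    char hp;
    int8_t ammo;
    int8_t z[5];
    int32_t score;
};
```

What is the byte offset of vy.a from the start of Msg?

40

Meta: @0: b [2B, align 2] → 2; +6 pad (align 8); @8: f [8B, align 8] → 16; @16: e [8B, align 8] → 24; @24: a [2B, align 2] → 26; +6 tail pad (align 8); size 32, align 8
@0: target [8B, align 8] → 8
@8: cooldown [2B, align 2] → 10
+6 pad (align 8)
@16: vy [32B, align 8] → 48
within Meta: a at 24
16 + 24 = 40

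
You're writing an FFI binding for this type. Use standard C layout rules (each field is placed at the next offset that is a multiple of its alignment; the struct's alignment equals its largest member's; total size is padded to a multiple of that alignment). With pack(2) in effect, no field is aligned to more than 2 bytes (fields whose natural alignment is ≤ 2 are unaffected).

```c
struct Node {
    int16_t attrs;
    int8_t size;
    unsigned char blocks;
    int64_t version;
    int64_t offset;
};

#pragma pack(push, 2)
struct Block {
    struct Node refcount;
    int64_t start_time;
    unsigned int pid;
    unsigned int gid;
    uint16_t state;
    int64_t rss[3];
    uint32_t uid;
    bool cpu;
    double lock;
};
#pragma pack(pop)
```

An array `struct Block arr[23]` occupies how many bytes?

1840

Node: 0..2  attrs  (2B, 2-aligned); 2..3  size  (1B, 1-aligned); 3..4  blocks  (1B, 1-aligned); 4..8  -- padding (4B); 8..16  version  (8B, 8-aligned); 16..24  offset  (8B, 8-aligned); sizeof = 24, alignof = 8
0..24  refcount  (24B, 2-aligned)
24..32  start_time  (8B, 2-aligned)
32..36  pid  (4B, 2-aligned)
36..40  gid  (4B, 2-aligned)
40..42  state  (2B, 2-aligned)
42..66  rss  (24B, 2-aligned)
66..70  uid  (4B, 2-aligned)
70..71  cpu  (1B, 1-aligned)
71..72  -- padding (1B)
72..80  lock  (8B, 2-aligned)
sizeof = 80, alignof = 2
array of 23: 23 × 80 = 1840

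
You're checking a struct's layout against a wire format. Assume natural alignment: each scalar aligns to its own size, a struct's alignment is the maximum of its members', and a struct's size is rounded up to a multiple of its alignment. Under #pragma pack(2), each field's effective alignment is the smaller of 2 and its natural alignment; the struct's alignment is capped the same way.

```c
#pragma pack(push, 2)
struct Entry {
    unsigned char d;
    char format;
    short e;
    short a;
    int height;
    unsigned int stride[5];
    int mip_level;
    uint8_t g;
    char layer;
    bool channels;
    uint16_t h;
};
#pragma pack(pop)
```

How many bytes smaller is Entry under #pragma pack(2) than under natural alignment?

4

natural layout:
  d at 0 (size 1, align 1) → ends 1
  format at 1 (size 1, align 1) → ends 2
  e at 2 (size 2, align 2) → ends 4
  a at 4 (size 2, align 2) → ends 6
  pad 2 to align 4 for height
  height at 8 (size 4, align 4) → ends 12
  stride at 12 (size 20, align 4) → ends 32
  mip_level at 32 (size 4, align 4) → ends 36
  g at 36 (size 1, align 1) → ends 37
  layer at 37 (size 1, align 1) → ends 38
  channels at 38 (size 1, align 1) → ends 39
  pad 1 to align 2 for h
  h at 40 (size 2, align 2) → ends 42
  tail pad 2 to reach multiple of 4
  total 44 bytes, alignment 4
packed(2) layout:
  d at 0 (size 1, align 1) → ends 1
  format at 1 (size 1, align 1) → ends 2
  e at 2 (size 2, align 2) → ends 4
  a at 4 (size 2, align 2) → ends 6
  height at 6 (size 4, align 2) → ends 10
  stride at 10 (size 20, align 2) → ends 30
  mip_level at 30 (size 4, align 2) → ends 34
  g at 34 (size 1, align 1) → ends 35
  layer at 35 (size 1, align 1) → ends 36
  channels at 36 (size 1, align 1) → ends 37
  pad 1 to align 2 for h
  h at 38 (size 2, align 2) → ends 40
  total 40 bytes, alignment 2
44 − 40 = 4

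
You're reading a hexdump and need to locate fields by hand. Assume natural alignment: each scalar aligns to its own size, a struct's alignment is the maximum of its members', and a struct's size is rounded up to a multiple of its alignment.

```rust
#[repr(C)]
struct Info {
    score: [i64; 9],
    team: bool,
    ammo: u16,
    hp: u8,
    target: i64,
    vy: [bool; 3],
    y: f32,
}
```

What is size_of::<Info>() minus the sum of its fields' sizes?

5

score at 0 (size 72, align 8) → ends 72
team at 72 (size 1, align 1) → ends 73
pad 1 to align 2 for ammo
ammo at 74 (size 2, align 2) → ends 76
hp at 76 (size 1, align 1) → ends 77
pad 3 to align 8 for target
target at 80 (size 8, align 8) → ends 88
vy at 88 (size 3, align 1) → ends 91
pad 1 to align 4 for y
y at 92 (size 4, align 4) → ends 96
total 96 bytes, alignment 8
data bytes 91, size 96 → padding 5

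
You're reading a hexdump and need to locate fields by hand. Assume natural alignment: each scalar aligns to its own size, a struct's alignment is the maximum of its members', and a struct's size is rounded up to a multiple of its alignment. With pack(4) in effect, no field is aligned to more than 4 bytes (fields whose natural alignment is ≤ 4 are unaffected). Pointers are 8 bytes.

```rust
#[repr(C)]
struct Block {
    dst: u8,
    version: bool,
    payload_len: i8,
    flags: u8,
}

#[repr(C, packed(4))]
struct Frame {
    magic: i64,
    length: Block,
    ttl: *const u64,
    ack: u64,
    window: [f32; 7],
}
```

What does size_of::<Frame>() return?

56 bytes

Block: @0: dst [1B, align 1] → 1; @1: version [1B, align 1] → 2; @2: payload_len [1B, align 1] → 3; @3: flags [1B, align 1] → 4; size 4, align 1
@0: magic [8B, align 4] → 8
@8: length [4B, align 1] → 12
@12: ttl [8B, align 4] → 20
@20: ack [8B, align 4] → 28
@28: window [28B, align 4] → 56
size 56, align 4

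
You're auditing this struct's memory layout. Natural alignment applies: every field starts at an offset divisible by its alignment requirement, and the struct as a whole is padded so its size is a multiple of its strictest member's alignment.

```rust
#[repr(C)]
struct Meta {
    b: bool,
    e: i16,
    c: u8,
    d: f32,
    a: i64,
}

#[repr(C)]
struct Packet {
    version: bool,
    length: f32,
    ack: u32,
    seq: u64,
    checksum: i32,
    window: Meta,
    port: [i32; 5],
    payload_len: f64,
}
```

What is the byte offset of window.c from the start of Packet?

Meta: b at 0 (size 1, align 1) → ends 1; pad 1 to align 2 for e; e at 2 (size 2, align 2) → ends 4; c at 4 (size 1, align 1) → ends 5; pad 3 to align 4 for d; d at 8 (size 4, align 4) → ends 12; pad 4 to align 8 for a; a at 16 (size 8, align 8) → ends 24; total 24 bytes, alignment 8
version at 0 (size 1, align 1) → ends 1
pad 3 to align 4 for length
length at 4 (size 4, align 4) → ends 8
ack at 8 (size 4, align 4) → ends 12
pad 4 to align 8 for seq
seq at 16 (size 8, align 8) → ends 24
checksum at 24 (size 4, align 4) → ends 28
pad 4 to align 8 for window
window at 32 (size 24, align 8) → ends 56
within Meta: c at 4
32 + 4 = 36

36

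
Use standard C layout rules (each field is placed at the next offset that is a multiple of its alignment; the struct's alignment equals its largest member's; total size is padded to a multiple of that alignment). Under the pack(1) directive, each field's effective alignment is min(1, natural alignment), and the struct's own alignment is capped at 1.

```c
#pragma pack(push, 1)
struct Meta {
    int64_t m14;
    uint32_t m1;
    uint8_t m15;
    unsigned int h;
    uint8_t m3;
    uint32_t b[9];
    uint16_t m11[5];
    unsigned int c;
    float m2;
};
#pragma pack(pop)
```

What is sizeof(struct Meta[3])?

m14 at 0 (size 8, align 1) → ends 8
m1 at 8 (size 4, align 1) → ends 12
m15 at 12 (size 1, align 1) → ends 13
h at 13 (size 4, align 1) → ends 17
m3 at 17 (size 1, align 1) → ends 18
b at 18 (size 36, align 1) → ends 54
m11 at 54 (size 10, align 1) → ends 64
c at 64 (size 4, align 1) → ends 68
m2 at 68 (size 4, align 1) → ends 72
total 72 bytes, alignment 1
array of 3: 3 × 72 = 216

216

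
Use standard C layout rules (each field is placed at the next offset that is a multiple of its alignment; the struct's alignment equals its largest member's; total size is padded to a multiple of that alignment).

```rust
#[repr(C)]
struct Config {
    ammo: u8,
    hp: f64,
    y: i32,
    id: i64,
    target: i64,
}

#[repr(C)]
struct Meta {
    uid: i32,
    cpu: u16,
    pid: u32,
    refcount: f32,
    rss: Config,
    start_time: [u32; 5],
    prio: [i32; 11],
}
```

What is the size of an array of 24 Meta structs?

2880

Config: 0..1  ammo  (1B, 1-aligned); 1..8  -- padding (7B); 8..16  hp  (8B, 8-aligned); 16..20  y  (4B, 4-aligned); 20..24  -- padding (4B); 24..32  id  (8B, 8-aligned); 32..40  target  (8B, 8-aligned); sizeof = 40, alignof = 8
0..4  uid  (4B, 4-aligned)
4..6  cpu  (2B, 2-aligned)
6..8  -- padding (2B)
8..12  pid  (4B, 4-aligned)
12..16  refcount  (4B, 4-aligned)
16..56  rss  (40B, 8-aligned)
56..76  start_time  (20B, 4-aligned)
76..120  prio  (44B, 4-aligned)
sizeof = 120, alignof = 8
array of 24: 24 × 120 = 2880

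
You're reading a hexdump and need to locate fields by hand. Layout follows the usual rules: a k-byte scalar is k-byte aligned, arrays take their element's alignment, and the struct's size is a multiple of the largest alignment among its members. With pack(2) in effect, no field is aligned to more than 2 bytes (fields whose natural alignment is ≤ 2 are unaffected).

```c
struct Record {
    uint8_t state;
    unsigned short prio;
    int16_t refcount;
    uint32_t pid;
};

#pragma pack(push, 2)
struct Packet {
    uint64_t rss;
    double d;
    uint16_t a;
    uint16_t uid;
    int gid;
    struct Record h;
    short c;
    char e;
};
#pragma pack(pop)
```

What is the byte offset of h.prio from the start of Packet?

26

Record: 0..1  state  (1B, 1-aligned); 1..2  -- padding (1B); 2..4  prio  (2B, 2-aligned); 4..6  refcount  (2B, 2-aligned); 6..8  -- padding (2B); 8..12  pid  (4B, 4-aligned); sizeof = 12, alignof = 4
0..8  rss  (8B, 2-aligned)
8..16  d  (8B, 2-aligned)
16..18  a  (2B, 2-aligned)
18..20  uid  (2B, 2-aligned)
20..24  gid  (4B, 2-aligned)
24..36  h  (12B, 2-aligned)
within Record: prio at 2
24 + 2 = 26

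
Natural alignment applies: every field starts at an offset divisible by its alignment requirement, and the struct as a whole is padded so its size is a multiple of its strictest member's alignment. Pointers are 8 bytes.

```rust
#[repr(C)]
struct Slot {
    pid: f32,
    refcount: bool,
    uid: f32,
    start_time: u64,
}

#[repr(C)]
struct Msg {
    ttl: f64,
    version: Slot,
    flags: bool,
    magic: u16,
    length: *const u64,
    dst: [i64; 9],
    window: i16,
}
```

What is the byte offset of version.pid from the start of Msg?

Slot: 0..4  pid  (4B, 4-aligned); 4..5  refcount  (1B, 1-aligned); 5..8  -- padding (3B); 8..12  uid  (4B, 4-aligned); 12..16  -- padding (4B); 16..24  start_time  (8B, 8-aligned); sizeof = 24, alignof = 8
0..8  ttl  (8B, 8-aligned)
8..32  version  (24B, 8-aligned)
within Slot: pid at 0
8 + 0 = 8

8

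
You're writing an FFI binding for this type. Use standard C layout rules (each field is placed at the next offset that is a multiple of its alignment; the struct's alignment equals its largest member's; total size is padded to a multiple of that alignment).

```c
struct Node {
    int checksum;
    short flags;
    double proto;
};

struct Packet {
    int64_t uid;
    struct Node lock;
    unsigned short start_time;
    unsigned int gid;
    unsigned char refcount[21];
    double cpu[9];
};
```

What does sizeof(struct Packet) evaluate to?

Node: checksum at 0 (size 4, align 4) → ends 4; flags at 4 (size 2, align 2) → ends 6; pad 2 to align 8 for proto; proto at 8 (size 8, align 8) → ends 16; total 16 bytes, alignment 8
uid at 0 (size 8, align 8) → ends 8
lock at 8 (size 16, align 8) → ends 24
start_time at 24 (size 2, align 2) → ends 26
pad 2 to align 4 for gid
gid at 28 (size 4, align 4) → ends 32
refcount at 32 (size 21, align 1) → ends 53
pad 3 to align 8 for cpu
cpu at 56 (size 72, align 8) → ends 128
total 128 bytes, alignment 8

128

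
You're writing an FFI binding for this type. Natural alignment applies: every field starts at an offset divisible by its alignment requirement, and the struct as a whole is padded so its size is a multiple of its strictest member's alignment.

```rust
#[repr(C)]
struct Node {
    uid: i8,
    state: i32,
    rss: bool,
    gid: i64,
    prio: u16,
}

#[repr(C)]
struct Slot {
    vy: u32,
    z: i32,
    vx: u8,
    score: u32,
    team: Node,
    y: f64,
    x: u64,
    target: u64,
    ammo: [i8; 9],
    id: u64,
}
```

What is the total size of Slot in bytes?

Node: @0: uid [1B, align 1] → 1; +3 pad (align 4); @4: state [4B, align 4] → 8; @8: rss [1B, align 1] → 9; +7 pad (align 8); @16: gid [8B, align 8] → 24; @24: prio [2B, align 2] → 26; +6 tail pad (align 8); size 32, align 8
@0: vy [4B, align 4] → 4
@4: z [4B, align 4] → 8
@8: vx [1B, align 1] → 9
+3 pad (align 4)
@12: score [4B, align 4] → 16
@16: team [32B, align 8] → 48
@48: y [8B, align 8] → 56
@56: x [8B, align 8] → 64
@64: target [8B, align 8] → 72
@72: ammo [9B, align 1] → 81
+7 pad (align 8)
@88: id [8B, align 8] → 96
size 96, align 8

96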